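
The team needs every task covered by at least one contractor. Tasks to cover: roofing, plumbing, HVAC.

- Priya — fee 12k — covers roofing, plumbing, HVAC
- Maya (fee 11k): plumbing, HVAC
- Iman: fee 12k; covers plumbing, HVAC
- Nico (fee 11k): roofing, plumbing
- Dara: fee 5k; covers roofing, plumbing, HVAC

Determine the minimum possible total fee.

Dara alone covers roofing, plumbing, HVAC — every task.
Total fee: 5.
No cover costs less than 5.

5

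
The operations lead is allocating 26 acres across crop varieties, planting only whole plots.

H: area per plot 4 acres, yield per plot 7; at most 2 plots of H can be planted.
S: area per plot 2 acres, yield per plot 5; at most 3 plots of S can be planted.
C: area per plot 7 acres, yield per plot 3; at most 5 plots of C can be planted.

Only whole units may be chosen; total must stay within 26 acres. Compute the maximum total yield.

2×H, 2×S, and 2×C: area 26 ≤ 26, yield 2·7 + 2·5 + 2·3 = 30.
2×H, 3×S, and 1×C: area 21 ≤ 26, yield 2·7 + 3·5 + 1·3 = 32.
Best is 32.

32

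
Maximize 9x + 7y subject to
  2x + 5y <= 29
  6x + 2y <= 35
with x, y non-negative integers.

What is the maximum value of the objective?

The continuous relaxation peaks at (4.5, 4) with value 68.50; rounding to a feasible lattice point costs some objective.
(x,y)=(4,4): 2·4+5·4=28≤29, 6·4+2·4=32≤35, objective 64.
(x,y)=(4,3): 2·4+5·3=23≤29, 6·4+2·3=30≤35, objective 57.
(x,y)=(3,4): 2·3+5·4=26≤29, 6·3+2·4=26≤35, objective 55.
Maximum is 64 at (x,y)=(4,4).

64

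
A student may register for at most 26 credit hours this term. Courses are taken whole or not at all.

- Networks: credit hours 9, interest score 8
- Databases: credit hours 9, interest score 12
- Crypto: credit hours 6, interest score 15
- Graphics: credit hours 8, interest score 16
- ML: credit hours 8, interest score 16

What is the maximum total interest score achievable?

Allowing fractional choices, the relaxed optimum would be about 52.3, but courses are indivisible.
Crypto + Graphics + ML: credit hours 6 + 8 + 8 = 22 ≤ 26, interest score 15 + 16 + 16 = 47.
Databases + Crypto + Graphics: credit hours 9 + 6 + 8 = 23 ≤ 26, interest score 12 + 15 + 16 = 43.
Databases + Graphics + ML: credit hours 9 + 8 + 8 = 25 ≤ 26, interest score 12 + 16 + 16 = 44.
Best is Crypto, Graphics, and ML with total interest score 47.

47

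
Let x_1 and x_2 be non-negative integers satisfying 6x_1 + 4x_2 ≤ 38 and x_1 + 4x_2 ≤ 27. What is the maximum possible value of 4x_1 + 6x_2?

44

(x_1,x_2)=(2,6): 6·2+4·6=36≤38, 1·2+4·6=26≤27, objective 44.
(x_1,x_2)=(3,5): 6·3+4·5=38≤38, 1·3+4·5=23≤27, objective 42.
(x_1,x_2)=(1,6): 6·1+4·6=30≤38, 1·1+4·6=25≤27, objective 40.
The best lattice point is (2,6), giving 44.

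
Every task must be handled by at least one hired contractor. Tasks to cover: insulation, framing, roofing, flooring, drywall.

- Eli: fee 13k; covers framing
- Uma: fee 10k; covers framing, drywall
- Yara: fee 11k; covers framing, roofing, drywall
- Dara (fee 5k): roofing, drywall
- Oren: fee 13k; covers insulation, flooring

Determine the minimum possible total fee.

24

The greedy cost-per-new-task heuristic would pick Dara, Oren, and Uma for 28, but a cheaper cover exists.
Choose Yara and Oren: together they cover insulation, framing, roofing, flooring, drywall — every task.
Total fee: 11 + 13 = 24.
No cover costs less than 24.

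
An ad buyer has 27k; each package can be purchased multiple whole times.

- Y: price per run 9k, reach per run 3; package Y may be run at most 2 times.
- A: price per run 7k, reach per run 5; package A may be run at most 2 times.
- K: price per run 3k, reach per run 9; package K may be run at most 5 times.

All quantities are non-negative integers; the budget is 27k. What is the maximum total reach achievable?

50

Take 1×A and 5×K: price 22 ≤ 27, reach 1·5 + 5·9 = 50.
K has the best ratio (9/3) and is taken to its limit of 5; remaining capacity is filled optimally with the others.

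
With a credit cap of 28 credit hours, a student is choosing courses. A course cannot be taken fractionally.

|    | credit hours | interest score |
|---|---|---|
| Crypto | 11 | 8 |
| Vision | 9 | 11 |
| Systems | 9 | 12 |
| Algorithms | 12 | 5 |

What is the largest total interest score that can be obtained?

Allowing fractional choices, the relaxed optimum would be about 30.3, but courses are indivisible.
Vision + Systems: credit hours 9 + 9 = 18 ≤ 28, interest score 11 + 12 = 23.
Crypto + Systems: credit hours 11 + 9 = 20 ≤ 28, interest score 8 + 12 = 20.
Crypto + Vision: credit hours 11 + 9 = 20 ≤ 28, interest score 8 + 11 = 19.
Best is Vision and Systems with total interest score 23.

23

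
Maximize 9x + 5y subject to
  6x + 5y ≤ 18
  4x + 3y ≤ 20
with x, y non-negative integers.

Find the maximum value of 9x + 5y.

(x,y)=(3,0): 6·3+5·0=18≤18, 4·3+3·0=12≤20, objective 27.
(x,y)=(2,1): 6·2+5·1=17≤18, 4·2+3·1=11≤20, objective 23.
(x,y)=(2,0): 6·2+5·0=12≤18, 4·2+3·0=8≤20, objective 18.
The best lattice point is (3,0), giving 27.

27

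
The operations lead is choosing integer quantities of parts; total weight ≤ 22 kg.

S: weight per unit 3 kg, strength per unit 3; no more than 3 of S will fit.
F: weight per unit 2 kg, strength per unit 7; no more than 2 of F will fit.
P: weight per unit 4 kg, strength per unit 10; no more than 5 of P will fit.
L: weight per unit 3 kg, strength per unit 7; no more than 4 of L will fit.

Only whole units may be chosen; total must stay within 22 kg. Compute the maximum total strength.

This is a bounded integer knapsack.
1×F and 5×P: weight 22 ≤ 22, strength 1·7 + 5·10 = 57.
2×F, 3×P, and 2×L: weight 22 ≤ 22, strength 2·7 + 3·10 + 2·7 = 58.
Best is 58.

58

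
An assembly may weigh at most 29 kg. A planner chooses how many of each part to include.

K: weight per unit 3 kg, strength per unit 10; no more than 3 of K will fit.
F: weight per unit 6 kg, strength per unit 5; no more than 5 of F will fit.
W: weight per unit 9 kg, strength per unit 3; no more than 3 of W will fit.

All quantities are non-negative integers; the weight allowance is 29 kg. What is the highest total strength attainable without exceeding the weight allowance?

45

K has the best ratio (10/3); taking only K gives at most 3×10 = 30 (stopped by the supply cap of 3).
Mixing does better — 3×K and 3×F: weight 27 ≤ 29, strength 3·10 + 3·5 = 45.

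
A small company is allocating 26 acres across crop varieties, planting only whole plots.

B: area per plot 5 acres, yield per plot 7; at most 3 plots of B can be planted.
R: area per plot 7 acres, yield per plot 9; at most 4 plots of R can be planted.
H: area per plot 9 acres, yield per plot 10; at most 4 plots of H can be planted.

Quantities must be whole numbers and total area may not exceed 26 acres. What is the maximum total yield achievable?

34

Take 1×B and 3×R: area 26 ≤ 26, yield 1·7 + 3·9 = 34.
No other integer combination yields more.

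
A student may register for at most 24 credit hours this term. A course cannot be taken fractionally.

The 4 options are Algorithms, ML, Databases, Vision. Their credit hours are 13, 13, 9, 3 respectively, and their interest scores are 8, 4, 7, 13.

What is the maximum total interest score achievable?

Algorithms + Vision: credit hours 13 + 3 = 16 ≤ 24, interest score 8 + 13 = 21.
Databases + Vision: credit hours 9 + 3 = 12 ≤ 24, interest score 7 + 13 = 20.
ML + Vision: credit hours 13 + 3 = 16 ≤ 24, interest score 4 + 13 = 17.
Best is Algorithms and Vision with total interest score 21.

21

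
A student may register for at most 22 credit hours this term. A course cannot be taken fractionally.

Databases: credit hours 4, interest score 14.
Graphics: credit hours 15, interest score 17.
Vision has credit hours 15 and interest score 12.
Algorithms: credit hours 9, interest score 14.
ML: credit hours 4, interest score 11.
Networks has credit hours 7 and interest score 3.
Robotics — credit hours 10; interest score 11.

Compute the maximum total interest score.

39

Databases + ML + Robotics: credit hours 4 + 4 + 10 = 18 ≤ 22, interest score 14 + 11 + 11 = 36.
Databases + Algorithms + ML: credit hours 4 + 9 + 4 = 17 ≤ 22, interest score 14 + 14 + 11 = 39.
Databases + Graphics: credit hours 4 + 15 = 19 ≤ 22, interest score 14 + 17 = 31.
Best is Databases, Algorithms, and ML with total interest score 39.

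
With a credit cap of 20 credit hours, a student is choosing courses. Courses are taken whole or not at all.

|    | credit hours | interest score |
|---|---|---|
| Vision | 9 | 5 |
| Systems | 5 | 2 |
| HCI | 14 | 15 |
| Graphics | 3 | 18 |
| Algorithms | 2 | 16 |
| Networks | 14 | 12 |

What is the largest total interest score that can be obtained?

This is a 0-1 knapsack instance.
Take HCI, Graphics, and Algorithms: credit hours 14 + 3 + 2 = 19 ≤ 20, interest score 15 + 18 + 16 = 49.
No other feasible combination does better.

49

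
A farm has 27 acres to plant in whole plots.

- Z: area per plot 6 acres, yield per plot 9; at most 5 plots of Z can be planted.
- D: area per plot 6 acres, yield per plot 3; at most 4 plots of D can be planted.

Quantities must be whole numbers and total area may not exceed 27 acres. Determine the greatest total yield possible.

Take 4×Z: area 24 ≤ 27, yield 4·9 = 36.
No other integer combination yields more.

36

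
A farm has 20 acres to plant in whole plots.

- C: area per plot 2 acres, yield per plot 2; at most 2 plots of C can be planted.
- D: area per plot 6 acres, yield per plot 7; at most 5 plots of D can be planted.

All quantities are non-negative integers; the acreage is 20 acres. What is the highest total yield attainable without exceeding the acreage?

D has the best ratio (7/6); taking only D gives at most 3×7 = 21 (stopped by the area limit).
Mixing does better — 1×C and 3×D: area 20 ≤ 20, yield 1·2 + 3·7 = 23.

23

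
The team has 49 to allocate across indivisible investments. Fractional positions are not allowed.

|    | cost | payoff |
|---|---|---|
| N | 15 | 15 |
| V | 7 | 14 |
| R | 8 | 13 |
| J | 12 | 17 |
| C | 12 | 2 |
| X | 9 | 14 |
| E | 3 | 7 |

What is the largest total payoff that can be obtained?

67

Take N, V, J, X, and E: cost 15 + 7 + 12 + 9 + 3 = 46 ≤ 49, payoff 15 + 14 + 17 + 14 + 7 = 67.
No other feasible combination does better.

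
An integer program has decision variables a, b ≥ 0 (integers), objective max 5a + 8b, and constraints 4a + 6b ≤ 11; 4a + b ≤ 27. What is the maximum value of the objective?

Relaxing integrality, the LP optimum is 14.67 at (a,b) = (0, 1.83), which is not an integer point.
(a,b)=(1,1) is feasible, giving 13.
(a,b)=(2,0) is feasible, giving 10.
(a,b)=(0,1) is feasible, giving 8.
(a,b)=(1,0) is feasible, giving 5.
The best lattice point is (1,1), giving 13.

13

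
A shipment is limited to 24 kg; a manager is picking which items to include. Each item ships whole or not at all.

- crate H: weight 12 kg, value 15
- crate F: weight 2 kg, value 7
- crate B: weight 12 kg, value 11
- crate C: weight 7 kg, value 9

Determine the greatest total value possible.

31

crate F + crate B + crate C: weight 2 + 12 + 7 = 21 ≤ 24, value 7 + 11 + 9 = 27.
crate H + crate F + crate C: weight 12 + 2 + 7 = 21 ≤ 24, value 15 + 7 + 9 = 31.
Best is crate H, crate F, and crate C with total value 31.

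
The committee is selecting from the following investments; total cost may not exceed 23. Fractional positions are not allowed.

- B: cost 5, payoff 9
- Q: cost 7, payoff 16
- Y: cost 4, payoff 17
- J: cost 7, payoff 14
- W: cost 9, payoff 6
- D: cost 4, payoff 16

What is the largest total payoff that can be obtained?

Treat it as a binary knapsack problem.
Take Q, Y, J, and D: cost 7 + 4 + 7 + 4 = 22 ≤ 23, payoff 16 + 17 + 14 + 16 = 63.
No other feasible combination does better.

63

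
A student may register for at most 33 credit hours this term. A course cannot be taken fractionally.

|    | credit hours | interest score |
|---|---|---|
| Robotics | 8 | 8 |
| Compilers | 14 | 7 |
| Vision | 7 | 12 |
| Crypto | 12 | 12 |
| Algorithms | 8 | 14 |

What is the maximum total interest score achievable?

Allowing fractional choices, the relaxed optimum would be about 44.0, but courses are indivisible.
Robotics + Vision + Algorithms: credit hours 8 + 7 + 8 = 23 ≤ 33, interest score 8 + 12 + 14 = 34.
Vision + Crypto + Algorithms: credit hours 7 + 12 + 8 = 27 ≤ 33, interest score 12 + 12 + 14 = 38.
Best is Vision, Crypto, and Algorithms with total interest score 38.

38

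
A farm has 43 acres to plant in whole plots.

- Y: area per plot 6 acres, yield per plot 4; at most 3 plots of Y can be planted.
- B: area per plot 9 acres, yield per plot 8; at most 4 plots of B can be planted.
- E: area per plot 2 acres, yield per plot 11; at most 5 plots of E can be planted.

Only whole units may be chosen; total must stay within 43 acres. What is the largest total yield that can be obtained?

83

E has the best ratio (11/2); taking only E gives at most 5×11 = 55 (stopped by the supply cap of 5).
Mixing does better — 1×Y, 3×B, and 5×E: area 43 ≤ 43, yield 1·4 + 3·8 + 5·11 = 83.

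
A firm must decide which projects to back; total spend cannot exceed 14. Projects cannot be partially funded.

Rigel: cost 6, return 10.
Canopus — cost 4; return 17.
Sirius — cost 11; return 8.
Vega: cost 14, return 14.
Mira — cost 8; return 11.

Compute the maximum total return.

Allowing fractional choices, the relaxed optimum would be about 32.5, but projects are indivisible.
Rigel + Canopus: cost 6 + 4 = 10 ≤ 14, return 10 + 17 = 27.
Canopus + Mira: cost 4 + 8 = 12 ≤ 14, return 17 + 11 = 28.
Best is Canopus and Mira with total return 28.

28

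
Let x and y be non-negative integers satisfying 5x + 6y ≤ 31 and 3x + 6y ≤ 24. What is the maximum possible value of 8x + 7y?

48

(x,y)=(6,0) is feasible, giving 48.
(x,y)=(5,1) is feasible, giving 47.
(x,y)=(5,0) is feasible, giving 40.
Maximum is 48 at (x,y)=(6,0).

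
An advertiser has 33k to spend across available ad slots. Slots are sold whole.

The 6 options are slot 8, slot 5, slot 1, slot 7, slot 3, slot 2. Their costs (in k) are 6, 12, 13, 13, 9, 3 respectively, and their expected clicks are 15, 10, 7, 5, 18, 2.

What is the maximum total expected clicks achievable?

This is a 0-1 knapsack instance.
Take slot 8, slot 5, slot 3, and slot 2: cost 6 + 12 + 9 + 3 = 30 ≤ 33, expected clicks 15 + 10 + 18 + 2 = 45.
No other feasible combination does better.

45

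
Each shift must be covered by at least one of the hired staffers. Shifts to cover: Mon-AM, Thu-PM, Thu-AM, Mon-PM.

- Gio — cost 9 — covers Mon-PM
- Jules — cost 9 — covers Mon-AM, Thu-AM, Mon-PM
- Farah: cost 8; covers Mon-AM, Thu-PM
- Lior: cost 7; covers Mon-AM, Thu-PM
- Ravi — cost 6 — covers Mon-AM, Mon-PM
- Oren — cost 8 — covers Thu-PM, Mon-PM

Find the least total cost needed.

16

This is an integer covering problem.
Choose Jules and Lior: together they cover Mon-AM, Thu-PM, Thu-AM, Mon-PM — every shift.
Total cost: 9 + 7 = 16.
No cover costs less than 16.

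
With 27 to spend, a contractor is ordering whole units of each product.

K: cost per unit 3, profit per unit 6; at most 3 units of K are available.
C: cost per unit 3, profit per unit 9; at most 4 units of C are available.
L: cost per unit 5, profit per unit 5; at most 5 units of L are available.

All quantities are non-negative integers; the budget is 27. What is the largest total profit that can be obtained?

59

This is a bounded integer knapsack.
3×K, 4×C, and 1×L: cost 26 ≤ 27, profit 3·6 + 4·9 + 1·5 = 59.
3×K and 4×C: cost 21 ≤ 27, profit 3·6 + 4·9 = 54.
Best is 59.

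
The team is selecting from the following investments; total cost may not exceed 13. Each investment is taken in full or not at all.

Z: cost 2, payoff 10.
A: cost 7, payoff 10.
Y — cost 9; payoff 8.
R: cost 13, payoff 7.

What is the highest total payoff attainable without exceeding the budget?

20

Take Z and A: cost 2 + 7 = 9 ≤ 13, payoff 10 + 10 = 20.
No other feasible combination does better.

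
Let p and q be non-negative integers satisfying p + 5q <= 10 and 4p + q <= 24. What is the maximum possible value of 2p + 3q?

13

(p,q)=(5,1) is feasible, giving 13.
(p,q)=(6,0) is feasible, giving 12.
No feasible integer point exceeds 13.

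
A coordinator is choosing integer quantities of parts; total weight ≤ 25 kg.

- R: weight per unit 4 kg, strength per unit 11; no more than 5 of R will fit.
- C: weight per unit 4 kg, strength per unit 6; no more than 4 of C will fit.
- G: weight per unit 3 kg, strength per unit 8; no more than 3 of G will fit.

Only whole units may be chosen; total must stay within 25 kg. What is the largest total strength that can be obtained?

R has the best ratio (11/4); taking only R gives at most 5×11 = 55 (stopped by the supply cap of 5).
Mixing does better — 4×R and 3×G: weight 25 ≤ 25, strength 4·11 + 3·8 = 68.

68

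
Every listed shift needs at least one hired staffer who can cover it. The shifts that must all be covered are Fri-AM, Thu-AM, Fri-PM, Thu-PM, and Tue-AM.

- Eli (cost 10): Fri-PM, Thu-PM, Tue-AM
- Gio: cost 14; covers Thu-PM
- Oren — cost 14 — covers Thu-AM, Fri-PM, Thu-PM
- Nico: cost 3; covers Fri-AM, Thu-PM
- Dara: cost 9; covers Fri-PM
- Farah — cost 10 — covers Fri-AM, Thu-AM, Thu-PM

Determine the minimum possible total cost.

20

This is a weighted set-cover instance.
Choose Eli and Farah: together they cover Fri-AM, Thu-AM, Fri-PM, Thu-PM, Tue-AM — every shift.
Total cost: 10 + 10 = 20.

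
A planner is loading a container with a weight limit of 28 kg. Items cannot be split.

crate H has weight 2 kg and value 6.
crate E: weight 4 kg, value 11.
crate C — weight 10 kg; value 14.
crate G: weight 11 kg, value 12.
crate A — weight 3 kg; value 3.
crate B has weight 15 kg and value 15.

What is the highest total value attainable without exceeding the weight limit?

crate H + crate E + crate C + crate G: weight 2 + 4 + 10 + 11 = 27 ≤ 28, value 6 + 11 + 14 + 12 = 43.
crate E + crate C + crate G + crate A: weight 4 + 10 + 11 + 3 = 28 ≤ 28, value 11 + 14 + 12 + 3 = 40.
Best is crate H, crate E, crate C, and crate G with total value 43.

43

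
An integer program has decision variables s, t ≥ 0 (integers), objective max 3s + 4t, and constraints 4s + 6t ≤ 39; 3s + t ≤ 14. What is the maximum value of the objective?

26

The continuous relaxation peaks at (3.21, 4.36) with value 27.07; rounding to a feasible lattice point costs some objective.
(s,t)=(2,5): 4·2+6·5=38≤39, 3·2+1·5=11≤14, objective 26.
(s,t)=(3,4): 4·3+6·4=36≤39, 3·3+1·4=13≤14, objective 25.
(s,t)=(1,5): 4·1+6·5=34≤39, 3·1+1·5=8≤14, objective 23.
No feasible integer point exceeds 26.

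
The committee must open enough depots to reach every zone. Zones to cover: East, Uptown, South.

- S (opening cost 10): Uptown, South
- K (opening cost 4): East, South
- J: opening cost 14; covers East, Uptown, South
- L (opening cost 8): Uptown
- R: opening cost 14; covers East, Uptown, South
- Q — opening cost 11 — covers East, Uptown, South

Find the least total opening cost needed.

11

The greedy cost-per-new-zone heuristic would pick K and L for 12, but a cheaper cover exists.
Q alone covers East, Uptown, South — every zone.
Total opening cost: 11.
No cover costs less than 11.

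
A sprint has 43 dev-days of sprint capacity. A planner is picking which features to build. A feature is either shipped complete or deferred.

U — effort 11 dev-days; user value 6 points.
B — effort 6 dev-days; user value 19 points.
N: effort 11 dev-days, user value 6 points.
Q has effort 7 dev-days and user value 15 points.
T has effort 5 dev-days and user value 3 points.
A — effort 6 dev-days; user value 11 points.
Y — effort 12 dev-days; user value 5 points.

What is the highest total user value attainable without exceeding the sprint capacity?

57

U + B + Q + A + Y: effort 11 + 6 + 7 + 6 + 12 = 42 ≤ 43, user value 6 + 19 + 15 + 11 + 5 = 56.
U + B + N + Q + A: effort 11 + 6 + 11 + 7 + 6 = 41 ≤ 43, user value 6 + 19 + 6 + 15 + 11 = 57.
B + N + Q + A + Y: effort 6 + 11 + 7 + 6 + 12 = 42 ≤ 43, user value 19 + 6 + 15 + 11 + 5 = 56.
Best is U, B, N, Q, and A with total user value 57.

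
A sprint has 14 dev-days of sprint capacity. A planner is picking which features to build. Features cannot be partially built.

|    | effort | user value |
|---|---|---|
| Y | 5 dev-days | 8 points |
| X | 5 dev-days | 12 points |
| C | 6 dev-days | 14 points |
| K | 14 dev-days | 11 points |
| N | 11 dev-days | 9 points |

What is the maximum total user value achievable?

26

This is an integer program with binary decision variables.
Allowing fractional choices, the relaxed optimum would be about 30.8, but features are indivisible.
Y + C: effort 5 + 6 = 11 ≤ 14, user value 8 + 14 = 22.
X + C: effort 5 + 6 = 11 ≤ 14, user value 12 + 14 = 26.
Y + X: effort 5 + 5 = 10 ≤ 14, user value 8 + 12 = 20.
Best is X and C with total user value 26.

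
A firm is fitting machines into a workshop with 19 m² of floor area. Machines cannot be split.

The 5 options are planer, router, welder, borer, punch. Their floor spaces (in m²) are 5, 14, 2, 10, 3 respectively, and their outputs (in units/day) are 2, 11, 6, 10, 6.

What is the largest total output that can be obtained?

Treat it as a binary knapsack problem.
Allowing fractional choices, the relaxed optimum would be about 25.1, but machines are indivisible.
planer + welder + borer: floor space 5 + 2 + 10 = 17 ≤ 19, output 2 + 6 + 10 = 18.
router + welder + punch: floor space 14 + 2 + 3 = 19 ≤ 19, output 11 + 6 + 6 = 23.
welder + borer + punch: floor space 2 + 10 + 3 = 15 ≤ 19, output 6 + 10 + 6 = 22.
Best is router, welder, and punch with total output 23.

23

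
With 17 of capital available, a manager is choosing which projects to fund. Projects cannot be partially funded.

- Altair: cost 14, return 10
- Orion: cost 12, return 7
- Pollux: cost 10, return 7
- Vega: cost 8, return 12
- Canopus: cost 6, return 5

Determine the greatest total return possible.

Pollux + Canopus: cost 10 + 6 = 16 ≤ 17, return 7 + 5 = 12.
Vega: cost 8 ≤ 17, return 12.
Vega + Canopus: cost 8 + 6 = 14 ≤ 17, return 12 + 5 = 17.
Best is Vega and Canopus with total return 17.

17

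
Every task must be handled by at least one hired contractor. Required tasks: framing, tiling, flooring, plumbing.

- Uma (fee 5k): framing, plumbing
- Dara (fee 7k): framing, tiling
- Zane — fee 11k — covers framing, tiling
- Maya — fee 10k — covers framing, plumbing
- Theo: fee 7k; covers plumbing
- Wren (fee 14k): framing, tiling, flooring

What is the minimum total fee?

The greedy cost-per-new-task heuristic would pick Uma, Dara, and Wren for 26, but a cheaper cover exists.
Choose Uma and Wren: together they cover framing, tiling, flooring, plumbing — every task.
Total fee: 5 + 14 = 19.
No cover costs less than 19.

19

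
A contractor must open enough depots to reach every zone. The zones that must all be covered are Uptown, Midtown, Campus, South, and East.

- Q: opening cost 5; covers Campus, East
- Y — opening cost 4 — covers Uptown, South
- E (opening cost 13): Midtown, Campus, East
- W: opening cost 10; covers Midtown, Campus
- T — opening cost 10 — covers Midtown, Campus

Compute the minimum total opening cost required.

The greedy cost-per-new-zone heuristic would pick Y, Q, and W for 19, but a cheaper cover exists.
Choose Y and E: together they cover Uptown, Midtown, Campus, South, East — every zone.
Total opening cost: 4 + 13 = 17.
No cover costs less than 17.

17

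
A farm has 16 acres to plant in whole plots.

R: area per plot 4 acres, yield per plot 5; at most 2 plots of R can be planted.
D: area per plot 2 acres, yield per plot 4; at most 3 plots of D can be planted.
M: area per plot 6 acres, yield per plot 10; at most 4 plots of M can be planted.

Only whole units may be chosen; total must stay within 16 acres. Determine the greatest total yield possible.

D has the best ratio (4/2); taking only D gives at most 3×4 = 12 (stopped by the supply cap of 3).
Mixing does better — 2×D and 2×M: area 16 ≤ 16, yield 2·4 + 2·10 = 28.

28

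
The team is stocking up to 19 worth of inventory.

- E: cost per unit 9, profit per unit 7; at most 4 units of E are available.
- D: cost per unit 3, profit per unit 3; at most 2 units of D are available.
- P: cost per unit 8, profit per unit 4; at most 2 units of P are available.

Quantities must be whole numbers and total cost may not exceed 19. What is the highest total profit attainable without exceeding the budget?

1×E and 2×D: cost 15 ≤ 19, profit 1·7 + 2·3 = 13.
2×E: cost 18 ≤ 19, profit 2·7 = 14.
Best is 14.

14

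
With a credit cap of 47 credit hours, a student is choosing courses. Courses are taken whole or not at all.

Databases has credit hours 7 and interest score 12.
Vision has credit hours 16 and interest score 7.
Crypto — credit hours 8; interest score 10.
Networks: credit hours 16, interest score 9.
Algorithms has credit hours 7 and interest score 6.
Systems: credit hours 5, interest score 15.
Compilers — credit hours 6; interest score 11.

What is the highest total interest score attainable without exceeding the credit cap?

57

This is a 0-1 knapsack instance.
Allowing fractional choices, the relaxed optimum would be about 61.9, but courses are indivisible.
Databases + Crypto + Algorithms + Systems + Compilers: credit hours 7 + 8 + 7 + 5 + 6 = 33 ≤ 47, interest score 12 + 10 + 6 + 15 + 11 = 54.
Databases + Vision + Crypto + Systems + Compilers: credit hours 7 + 16 + 8 + 5 + 6 = 42 ≤ 47, interest score 12 + 7 + 10 + 15 + 11 = 55.
Databases + Crypto + Networks + Systems + Compilers: credit hours 7 + 8 + 16 + 5 + 6 = 42 ≤ 47, interest score 12 + 10 + 9 + 15 + 11 = 57.
Best is Databases, Crypto, Networks, Systems, and Compilers with total interest score 57.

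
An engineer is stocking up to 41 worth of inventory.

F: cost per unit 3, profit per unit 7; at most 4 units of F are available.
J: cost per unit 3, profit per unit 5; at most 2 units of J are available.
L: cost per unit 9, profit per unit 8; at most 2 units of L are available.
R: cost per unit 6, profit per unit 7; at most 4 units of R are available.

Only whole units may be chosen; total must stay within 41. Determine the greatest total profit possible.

4×F, 1×J, and 4×R: cost 39 ≤ 41, profit 4·7 + 1·5 + 4·7 = 61.
4×F, 2×J, 1×L, and 2×R: cost 39 ≤ 41, profit 4·7 + 2·5 + 1·8 + 2·7 = 60.
Best is 61.

61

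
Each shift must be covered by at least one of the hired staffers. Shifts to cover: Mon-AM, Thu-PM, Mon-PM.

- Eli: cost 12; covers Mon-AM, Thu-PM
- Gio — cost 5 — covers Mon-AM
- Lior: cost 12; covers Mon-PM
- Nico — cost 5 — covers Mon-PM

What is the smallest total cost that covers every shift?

The greedy cost-per-new-shift heuristic would pick Gio, Nico, and Eli for 22, but a cheaper cover exists.
Choose Eli and Nico: together they cover Mon-AM, Thu-PM, Mon-PM — every shift.
Total cost: 12 + 5 = 17.
No cover costs less than 17.

17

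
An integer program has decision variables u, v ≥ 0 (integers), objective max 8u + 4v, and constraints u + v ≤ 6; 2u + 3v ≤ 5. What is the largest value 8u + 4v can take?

16

(u,v)=(2,0): 1·2+1·0=2≤6, 2·2+3·0=4≤5, objective 16.
(u,v)=(1,1): 1·1+1·1=2≤6, 2·1+3·1=5≤5, objective 12.
No feasible integer point exceeds 16.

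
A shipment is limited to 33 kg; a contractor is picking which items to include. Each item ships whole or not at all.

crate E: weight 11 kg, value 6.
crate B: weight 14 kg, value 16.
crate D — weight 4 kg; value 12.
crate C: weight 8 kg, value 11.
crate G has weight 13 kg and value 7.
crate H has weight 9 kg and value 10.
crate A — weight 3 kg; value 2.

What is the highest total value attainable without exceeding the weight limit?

41

This is a 0-1 knapsack instance.
crate B + crate D + crate C + crate A: weight 14 + 4 + 8 + 3 = 29 ≤ 33, value 16 + 12 + 11 + 2 = 41.
crate B + crate D + crate C: weight 14 + 4 + 8 = 26 ≤ 33, value 16 + 12 + 11 = 39.
crate B + crate D + crate H + crate A: weight 14 + 4 + 9 + 3 = 30 ≤ 33, value 16 + 12 + 10 + 2 = 40.
Best is crate B, crate D, crate C, and crate A with total value 41.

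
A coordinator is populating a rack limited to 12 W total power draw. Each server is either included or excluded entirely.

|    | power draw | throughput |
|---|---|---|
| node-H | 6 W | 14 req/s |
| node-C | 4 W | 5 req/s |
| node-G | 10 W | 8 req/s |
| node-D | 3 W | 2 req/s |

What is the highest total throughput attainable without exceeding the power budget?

19

This is an integer program with binary decision variables.
Allowing fractional choices, the relaxed optimum would be about 20.6, but servers are indivisible.
node-H: power draw 6 ≤ 12, throughput 14.
node-H + node-C: power draw 6 + 4 = 10 ≤ 12, throughput 14 + 5 = 19.
node-H + node-D: power draw 6 + 3 = 9 ≤ 12, throughput 14 + 2 = 16.
Best is node-H and node-C with total throughput 19.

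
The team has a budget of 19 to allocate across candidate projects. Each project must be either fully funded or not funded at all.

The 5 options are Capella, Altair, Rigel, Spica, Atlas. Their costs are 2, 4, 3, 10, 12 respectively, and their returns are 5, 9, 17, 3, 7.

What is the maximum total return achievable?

This is a 0-1 knapsack instance.
Take Capella, Altair, Rigel, and Spica: cost 2 + 4 + 3 + 10 = 19 ≤ 19, return 5 + 9 + 17 + 3 = 34.
No other feasible combination does better.

34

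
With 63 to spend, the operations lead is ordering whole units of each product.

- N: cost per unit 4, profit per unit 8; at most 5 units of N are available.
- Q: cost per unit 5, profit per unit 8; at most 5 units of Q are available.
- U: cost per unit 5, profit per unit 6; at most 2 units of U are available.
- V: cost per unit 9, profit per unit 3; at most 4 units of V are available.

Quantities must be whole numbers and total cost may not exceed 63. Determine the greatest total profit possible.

92

N has the best ratio (8/4); taking only N gives at most 5×8 = 40 (stopped by the supply cap of 5).
Mixing does better — 5×N, 5×Q, and 2×U: cost 55 ≤ 63, profit 5·8 + 5·8 + 2·6 = 92.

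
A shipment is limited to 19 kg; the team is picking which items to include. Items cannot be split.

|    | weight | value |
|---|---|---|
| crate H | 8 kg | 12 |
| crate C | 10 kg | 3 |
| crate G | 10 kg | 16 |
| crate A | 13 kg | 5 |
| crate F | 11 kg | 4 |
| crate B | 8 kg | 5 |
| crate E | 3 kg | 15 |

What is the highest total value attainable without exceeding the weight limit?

32

Allowing fractional choices, the relaxed optimum would be about 40.0, but items are indivisible.
crate H + crate B + crate E: weight 8 + 8 + 3 = 19 ≤ 19, value 12 + 5 + 15 = 32.
crate G + crate E: weight 10 + 3 = 13 ≤ 19, value 16 + 15 = 31.
crate H + crate G: weight 8 + 10 = 18 ≤ 19, value 12 + 16 = 28.
Best is crate H, crate B, and crate E with total value 32.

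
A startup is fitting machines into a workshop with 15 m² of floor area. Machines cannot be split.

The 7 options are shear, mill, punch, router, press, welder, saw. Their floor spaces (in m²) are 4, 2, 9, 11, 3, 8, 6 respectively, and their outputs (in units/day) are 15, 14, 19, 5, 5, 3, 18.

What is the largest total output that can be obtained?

52

Take shear, mill, press, and saw: floor space 4 + 2 + 3 + 6 = 15 ≤ 15, output 15 + 14 + 5 + 18 = 52.
No other feasible combination does better.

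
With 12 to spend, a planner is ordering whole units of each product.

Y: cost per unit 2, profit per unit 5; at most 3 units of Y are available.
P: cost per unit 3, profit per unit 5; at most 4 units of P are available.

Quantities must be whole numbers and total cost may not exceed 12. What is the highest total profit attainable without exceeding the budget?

This is a bounded integer knapsack.
Take 3×Y and 2×P: cost 12 ≤ 12, profit 3·5 + 2·5 = 25.
Y has the best ratio (5/2) and is taken to its limit of 3; remaining capacity is filled optimally with the others.

25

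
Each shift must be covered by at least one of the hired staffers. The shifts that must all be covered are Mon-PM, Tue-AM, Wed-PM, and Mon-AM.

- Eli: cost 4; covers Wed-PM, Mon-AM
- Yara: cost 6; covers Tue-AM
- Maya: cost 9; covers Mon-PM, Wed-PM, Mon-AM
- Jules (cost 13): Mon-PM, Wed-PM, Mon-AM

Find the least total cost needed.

15

This is a weighted set-cover instance.
The greedy cost-per-new-shift heuristic would pick Eli, Yara, and Maya for 19, but a cheaper cover exists.
Choose Yara and Maya: together they cover Mon-PM, Tue-AM, Wed-PM, Mon-AM — every shift.
Total cost: 6 + 9 = 15.
No cover costs less than 15.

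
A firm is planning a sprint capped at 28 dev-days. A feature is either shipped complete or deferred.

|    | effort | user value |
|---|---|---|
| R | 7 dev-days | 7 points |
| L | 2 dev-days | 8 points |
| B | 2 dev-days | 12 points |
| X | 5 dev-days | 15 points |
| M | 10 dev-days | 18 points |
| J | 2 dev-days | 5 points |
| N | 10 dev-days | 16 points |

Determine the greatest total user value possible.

This is an integer program with binary decision variables.
R + L + B + X + M + J: effort 7 + 2 + 2 + 5 + 10 + 2 = 28 ≤ 28, user value 7 + 8 + 12 + 15 + 18 + 5 = 65.
R + L + B + X + J + N: effort 7 + 2 + 2 + 5 + 2 + 10 = 28 ≤ 28, user value 7 + 8 + 12 + 15 + 5 + 16 = 63.
Best is R, L, B, X, M, and J with total user value 65.

65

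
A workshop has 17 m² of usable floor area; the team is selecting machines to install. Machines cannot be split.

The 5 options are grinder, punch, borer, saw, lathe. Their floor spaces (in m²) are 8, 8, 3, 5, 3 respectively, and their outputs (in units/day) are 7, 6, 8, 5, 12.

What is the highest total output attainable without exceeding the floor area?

27

Take grinder, borer, and lathe: floor space 8 + 3 + 3 = 14 ≤ 17, output 7 + 8 + 12 = 27.
No other feasible combination does better.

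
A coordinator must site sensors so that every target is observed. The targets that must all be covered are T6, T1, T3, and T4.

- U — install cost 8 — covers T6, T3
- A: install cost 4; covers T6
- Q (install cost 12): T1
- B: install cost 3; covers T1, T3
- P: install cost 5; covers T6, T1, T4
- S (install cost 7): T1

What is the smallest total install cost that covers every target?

8

This is an integer covering problem.
Choose B and P: together they cover T6, T1, T3, T4 — every target.
Total install cost: 3 + 5 = 8.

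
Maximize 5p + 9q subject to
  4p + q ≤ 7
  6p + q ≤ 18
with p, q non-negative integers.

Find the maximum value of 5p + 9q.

(p,q)=(0,7) is feasible, giving 63.
(p,q)=(0,6) is feasible, giving 54.
Maximum is 63 at (p,q)=(0,7).

63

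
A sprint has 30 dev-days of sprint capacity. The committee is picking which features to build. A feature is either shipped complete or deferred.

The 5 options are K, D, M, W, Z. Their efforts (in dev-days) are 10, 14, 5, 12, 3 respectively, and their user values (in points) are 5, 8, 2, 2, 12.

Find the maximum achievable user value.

K + D + Z: effort 10 + 14 + 3 = 27 ≤ 30, user value 5 + 8 + 12 = 25.
D + M + Z: effort 14 + 5 + 3 = 22 ≤ 30, user value 8 + 2 + 12 = 22.
Best is K, D, and Z with total user value 25.

25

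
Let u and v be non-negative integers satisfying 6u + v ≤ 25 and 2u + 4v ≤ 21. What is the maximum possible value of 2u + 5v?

25

Relaxing integrality, the LP optimum is 26.25 at (u,v) = (0, 5.25), which is not an integer point.
(u,v)=(0,5): 6·0+1·5=5≤25, 2·0+4·5=20≤21, objective 25.
(u,v)=(1,4): 6·1+1·4=10≤25, 2·1+4·4=18≤21, objective 22.
(u,v)=(0,4): 6·0+1·4=4≤25, 2·0+4·4=16≤21, objective 20.
No feasible integer point exceeds 25.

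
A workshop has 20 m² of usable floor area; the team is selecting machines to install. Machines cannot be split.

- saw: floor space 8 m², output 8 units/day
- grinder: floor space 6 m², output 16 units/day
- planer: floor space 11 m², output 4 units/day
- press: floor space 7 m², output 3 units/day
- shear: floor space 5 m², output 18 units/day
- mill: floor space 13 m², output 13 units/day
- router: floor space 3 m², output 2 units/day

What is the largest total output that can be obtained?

42

Take saw, grinder, and shear: floor space 8 + 6 + 5 = 19 ≤ 20, output 8 + 16 + 18 = 42.
No other feasible combination does better.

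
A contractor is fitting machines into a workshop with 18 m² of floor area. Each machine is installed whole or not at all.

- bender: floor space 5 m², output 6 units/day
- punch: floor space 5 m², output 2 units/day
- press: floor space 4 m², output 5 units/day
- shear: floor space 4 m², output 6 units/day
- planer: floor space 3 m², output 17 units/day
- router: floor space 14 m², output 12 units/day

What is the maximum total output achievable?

34

bender + press + shear + planer: floor space 5 + 4 + 4 + 3 = 16 ≤ 18, output 6 + 5 + 6 + 17 = 34.
bender + punch + shear + planer: floor space 5 + 5 + 4 + 3 = 17 ≤ 18, output 6 + 2 + 6 + 17 = 31.
punch + press + shear + planer: floor space 5 + 4 + 4 + 3 = 16 ≤ 18, output 2 + 5 + 6 + 17 = 30.
Best is bender, press, shear, and planer with total output 34.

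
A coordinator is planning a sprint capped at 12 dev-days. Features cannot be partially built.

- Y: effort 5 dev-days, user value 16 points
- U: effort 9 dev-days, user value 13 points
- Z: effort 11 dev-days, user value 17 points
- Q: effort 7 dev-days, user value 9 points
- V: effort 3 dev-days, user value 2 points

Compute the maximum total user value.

25

Y + V: effort 5 + 3 = 8 ≤ 12, user value 16 + 2 = 18.
Y + Q: effort 5 + 7 = 12 ≤ 12, user value 16 + 9 = 25.
Best is Y and Q with total user value 25.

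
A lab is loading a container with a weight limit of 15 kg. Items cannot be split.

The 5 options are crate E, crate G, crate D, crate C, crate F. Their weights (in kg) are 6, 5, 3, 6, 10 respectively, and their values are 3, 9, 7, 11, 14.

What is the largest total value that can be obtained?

27

Allowing fractional choices, the relaxed optimum would be about 28.4, but items are indivisible.
crate G + crate F: weight 5 + 10 = 15 ≤ 15, value 9 + 14 = 23.
crate G + crate D + crate C: weight 5 + 3 + 6 = 14 ≤ 15, value 9 + 7 + 11 = 27.
Best is crate G, crate D, and crate C with total value 27.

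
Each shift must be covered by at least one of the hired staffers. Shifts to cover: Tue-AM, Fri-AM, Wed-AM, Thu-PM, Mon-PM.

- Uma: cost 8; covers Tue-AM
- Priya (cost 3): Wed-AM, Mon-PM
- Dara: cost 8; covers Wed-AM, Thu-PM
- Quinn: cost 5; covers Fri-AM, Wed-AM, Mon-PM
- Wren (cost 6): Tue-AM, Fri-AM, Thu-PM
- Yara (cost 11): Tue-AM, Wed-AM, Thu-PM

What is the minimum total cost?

9

Choose Priya and Wren: together they cover Tue-AM, Fri-AM, Wed-AM, Thu-PM, Mon-PM — every shift.
Total cost: 3 + 6 = 9.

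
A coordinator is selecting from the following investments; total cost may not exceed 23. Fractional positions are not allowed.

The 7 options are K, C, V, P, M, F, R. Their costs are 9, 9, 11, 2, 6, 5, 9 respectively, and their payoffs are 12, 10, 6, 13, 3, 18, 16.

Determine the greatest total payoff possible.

50

K + P + M + F: cost 9 + 2 + 6 + 5 = 22 ≤ 23, payoff 12 + 13 + 3 + 18 = 46.
P + M + F + R: cost 2 + 6 + 5 + 9 = 22 ≤ 23, payoff 13 + 3 + 18 + 16 = 50.
P + F + R: cost 2 + 5 + 9 = 16 ≤ 23, payoff 13 + 18 + 16 = 47.
Best is P, M, F, and R with total payoff 50.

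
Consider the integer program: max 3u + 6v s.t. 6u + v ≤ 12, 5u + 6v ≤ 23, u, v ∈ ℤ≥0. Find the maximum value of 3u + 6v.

21

The continuous relaxation peaks at (0, 3.83) with value 23.00; rounding to a feasible lattice point costs some objective.
(u,v)=(1,3): 6·1+1·3=9≤12, 5·1+6·3=23≤23, objective 21.
(u,v)=(0,3): 6·0+1·3=3≤12, 5·0+6·3=18≤23, objective 18.
(u,v)=(1,2): 6·1+1·2=8≤12, 5·1+6·2=17≤23, objective 15.
No feasible integer point exceeds 21.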